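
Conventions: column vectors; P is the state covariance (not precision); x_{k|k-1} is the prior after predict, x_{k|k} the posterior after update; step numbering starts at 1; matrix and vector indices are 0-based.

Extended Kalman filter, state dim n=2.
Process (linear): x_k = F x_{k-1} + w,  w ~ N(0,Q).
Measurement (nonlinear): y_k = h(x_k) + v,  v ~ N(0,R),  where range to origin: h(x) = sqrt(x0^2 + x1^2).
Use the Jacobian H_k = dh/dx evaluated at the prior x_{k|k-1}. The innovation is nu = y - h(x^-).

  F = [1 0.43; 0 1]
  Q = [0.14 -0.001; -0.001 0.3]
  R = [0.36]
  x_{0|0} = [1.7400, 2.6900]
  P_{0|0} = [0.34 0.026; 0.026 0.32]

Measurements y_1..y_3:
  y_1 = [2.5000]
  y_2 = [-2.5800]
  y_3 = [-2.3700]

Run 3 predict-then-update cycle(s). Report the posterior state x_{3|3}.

x_post = [0.2380, 1.3739]

step 1: x^-=[2.8967, 2.6900]  P^-=[0.5615 0.1626; 0.1626 0.6200]  H_jac=[0.7328 0.6805]  S=[1.1108]  K=[0.4701; 0.4871]  nu=[-1.4531]  x^+=[2.2137, 1.9822]  P^+=[0.3161 -0.0917; -0.0917 0.3565]
step 2: x^-=[3.0660, 1.9822]  P^-=[0.4431 0.0606; 0.0606 0.6565]  H_jac=[0.8398 0.5429]  S=[0.9212]  K=[0.4396; 0.4421]  nu=[-6.2310]  x^+=[0.3266, -0.7724]  P^+=[0.2651 -0.1185; -0.1185 0.4764]
step 3: x^-=[-0.0055, -0.7724]  P^-=[0.3913 0.0854; 0.0854 0.7764]  H_jac=[-0.0071 -1.0000]  S=[1.1376]  K=[-0.0775; -0.6830]  nu=[-3.1424]  x^+=[0.2380, 1.3739]  P^+=[0.3844 0.0252; 0.0252 0.2457]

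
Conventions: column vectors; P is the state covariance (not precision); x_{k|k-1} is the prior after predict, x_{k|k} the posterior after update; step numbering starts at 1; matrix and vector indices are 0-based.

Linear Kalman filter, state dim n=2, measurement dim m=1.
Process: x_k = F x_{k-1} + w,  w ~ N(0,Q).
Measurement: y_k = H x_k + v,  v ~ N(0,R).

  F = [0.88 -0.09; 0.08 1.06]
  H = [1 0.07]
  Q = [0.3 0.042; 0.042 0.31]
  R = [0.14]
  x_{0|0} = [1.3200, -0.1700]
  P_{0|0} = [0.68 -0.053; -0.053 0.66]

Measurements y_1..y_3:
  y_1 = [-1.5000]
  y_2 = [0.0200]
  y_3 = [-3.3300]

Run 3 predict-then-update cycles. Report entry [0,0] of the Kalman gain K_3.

K[0,0] = 0.7466

step 1: x^-=[1.1769, -0.0746]  P^-=[0.8403 -0.0221; -0.0221 1.0469]  S=[0.9824]  K=[0.8538; 0.0521]  nu=[-2.6717]  x^+=[-1.1043, -0.2137]  P^+=[0.1241 -0.0658; -0.0658 1.0443]
step 2: x^-=[-0.9525, -0.3148]  P^-=[0.4150 -0.1098; -0.1098 1.4730]  S=[0.5469]  K=[0.7449; -0.0122]  nu=[0.9946]  x^+=[-0.2117, -0.3270]  P^+=[0.1116 -0.1048; -0.1048 1.4729]
step 3: x^-=[-0.1569, -0.3636]  P^-=[0.4150 -0.1877; -0.1877 1.9479]  S=[0.5382]  K=[0.7466; -0.0954]  nu=[-3.1477]  x^+=[-2.5068, -0.0634]  P^+=[0.1150 -0.1494; -0.1494 1.9430]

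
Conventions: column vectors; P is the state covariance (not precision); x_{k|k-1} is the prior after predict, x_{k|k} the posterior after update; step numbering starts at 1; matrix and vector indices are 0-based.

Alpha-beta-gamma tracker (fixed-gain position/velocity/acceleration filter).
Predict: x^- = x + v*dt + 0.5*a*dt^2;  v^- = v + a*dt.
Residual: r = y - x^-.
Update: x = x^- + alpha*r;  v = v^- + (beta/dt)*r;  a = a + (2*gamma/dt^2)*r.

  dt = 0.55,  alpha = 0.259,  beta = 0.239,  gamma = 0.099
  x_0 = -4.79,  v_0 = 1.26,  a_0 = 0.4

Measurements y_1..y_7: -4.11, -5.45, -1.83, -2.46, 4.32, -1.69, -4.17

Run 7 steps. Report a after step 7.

step 1: x_pred=-4.0365  r=-0.0735  x^+=-4.0555  v^+=1.4481  a^+=0.3519
step 2: x_pred=-3.2059  r=-2.2441  x^+=-3.7871  v^+=0.6664  a^+=-1.1170
step 3: x_pred=-3.5895  r=1.7595  x^+=-3.1338  v^+=0.8167  a^+=0.0347
step 4: x_pred=-2.6794  r=0.2194  x^+=-2.6226  v^+=0.9311  a^+=0.1783
step 5: x_pred=-2.0835  r=6.4035  x^+=-0.4250  v^+=3.8118  a^+=4.3697
step 6: x_pred=2.3324  r=-4.0224  x^+=1.2906  v^+=4.4672  a^+=1.7368
step 7: x_pred=4.0102  r=-8.1802  x^+=1.8915  v^+=1.8677  a^+=-3.6175

a_post = -3.6175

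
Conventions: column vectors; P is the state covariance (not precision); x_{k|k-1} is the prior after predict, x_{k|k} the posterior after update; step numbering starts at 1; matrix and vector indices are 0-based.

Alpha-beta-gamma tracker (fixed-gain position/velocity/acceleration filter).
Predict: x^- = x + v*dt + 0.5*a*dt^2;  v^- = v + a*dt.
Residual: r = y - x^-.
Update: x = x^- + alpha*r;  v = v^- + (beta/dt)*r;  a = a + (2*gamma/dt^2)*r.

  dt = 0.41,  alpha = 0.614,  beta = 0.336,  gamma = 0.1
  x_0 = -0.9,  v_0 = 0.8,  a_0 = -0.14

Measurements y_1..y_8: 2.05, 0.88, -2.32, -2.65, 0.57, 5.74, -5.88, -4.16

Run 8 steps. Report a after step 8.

step 1: x_pred=-0.5838  r=2.6338  x^+=1.0334  v^+=2.9010  a^+=2.9936
step 2: x_pred=2.4744  r=-1.5944  x^+=1.4954  v^+=2.8217  a^+=1.0966
step 3: x_pred=2.7445  r=-5.0645  x^+=-0.3651  v^+=-0.8791  a^+=-4.9290
step 4: x_pred=-1.1398  r=-1.5102  x^+=-2.0671  v^+=-4.1376  a^+=-6.7258
step 5: x_pred=-4.3288  r=4.8988  x^+=-1.3209  v^+=-2.8806  a^+=-0.8974
step 6: x_pred=-2.5774  r=8.3174  x^+=2.5295  v^+=3.5677  a^+=8.9984
step 7: x_pred=4.7486  r=-10.6286  x^+=-1.7774  v^+=-1.4532  a^+=-3.6472
step 8: x_pred=-2.6797  r=-1.4803  x^+=-3.5886  v^+=-4.1616  a^+=-5.4083

a_post = -5.4083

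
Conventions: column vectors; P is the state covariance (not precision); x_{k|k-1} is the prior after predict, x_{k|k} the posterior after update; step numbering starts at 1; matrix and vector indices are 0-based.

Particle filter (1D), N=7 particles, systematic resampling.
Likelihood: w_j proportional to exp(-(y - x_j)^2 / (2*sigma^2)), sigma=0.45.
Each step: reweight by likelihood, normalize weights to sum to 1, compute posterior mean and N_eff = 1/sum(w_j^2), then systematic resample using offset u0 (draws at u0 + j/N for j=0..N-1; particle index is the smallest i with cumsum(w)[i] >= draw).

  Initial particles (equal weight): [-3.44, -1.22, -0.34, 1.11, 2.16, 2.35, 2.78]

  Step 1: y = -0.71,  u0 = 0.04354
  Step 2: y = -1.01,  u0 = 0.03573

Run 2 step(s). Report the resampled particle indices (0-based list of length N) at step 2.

resampled_idx = [0, 0, 1, 2, 2, 3, 5]

step 1: w=[0.0000, 0.4244, 0.5753, 0.0002, 0.0000, 0.0000, 0.0000]  mean=-0.7132  Neff=1.9563  idx=[1, 1, 1, 2, 2, 2, 2]
step 2: w=[0.2236, 0.2236, 0.2236, 0.0823, 0.0823, 0.0823, 0.0823]  mean=-0.9303  Neff=5.6470  idx=[0, 0, 1, 2, 2, 3, 5]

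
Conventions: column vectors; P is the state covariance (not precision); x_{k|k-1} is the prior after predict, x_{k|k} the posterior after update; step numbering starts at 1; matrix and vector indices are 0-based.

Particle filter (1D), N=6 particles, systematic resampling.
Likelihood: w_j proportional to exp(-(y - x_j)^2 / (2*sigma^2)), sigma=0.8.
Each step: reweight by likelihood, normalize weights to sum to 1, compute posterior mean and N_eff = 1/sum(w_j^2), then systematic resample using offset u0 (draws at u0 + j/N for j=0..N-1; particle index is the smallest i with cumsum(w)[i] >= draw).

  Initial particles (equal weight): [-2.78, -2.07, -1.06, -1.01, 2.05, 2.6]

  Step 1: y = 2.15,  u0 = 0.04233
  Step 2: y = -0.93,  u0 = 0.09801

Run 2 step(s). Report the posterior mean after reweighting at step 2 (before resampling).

step 1: w=[0.0000, 0.0000, 0.0002, 0.0002, 0.5373, 0.4623]  mean=2.3030  Neff=1.9904  idx=[4, 4, 4, 5, 5, 5]
step 2: w=[0.3142, 0.3142, 0.3142, 0.0192, 0.0192, 0.0192]  mean=2.0816  Neff=3.3645  idx=[0, 0, 1, 1, 2, 2]

post_mean = 2.0816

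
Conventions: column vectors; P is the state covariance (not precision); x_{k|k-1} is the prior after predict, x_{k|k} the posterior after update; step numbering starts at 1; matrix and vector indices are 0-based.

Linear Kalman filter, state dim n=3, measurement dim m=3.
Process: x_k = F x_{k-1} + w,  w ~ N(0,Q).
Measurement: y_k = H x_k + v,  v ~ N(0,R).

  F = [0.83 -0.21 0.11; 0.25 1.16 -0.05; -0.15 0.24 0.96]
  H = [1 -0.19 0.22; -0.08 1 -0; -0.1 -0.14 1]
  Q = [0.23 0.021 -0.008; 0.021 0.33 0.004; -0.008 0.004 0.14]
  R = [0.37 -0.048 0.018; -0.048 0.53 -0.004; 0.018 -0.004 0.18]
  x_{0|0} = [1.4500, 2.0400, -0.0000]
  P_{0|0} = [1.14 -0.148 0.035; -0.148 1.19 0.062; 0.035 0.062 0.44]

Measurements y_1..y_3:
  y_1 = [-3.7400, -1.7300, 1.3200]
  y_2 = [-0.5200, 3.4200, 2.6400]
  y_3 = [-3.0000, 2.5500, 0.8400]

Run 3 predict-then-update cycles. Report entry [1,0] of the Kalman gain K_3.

K[1,0] = 0.0009

step 1: x^-=[0.7751, 2.7289, 0.2721]  P^-=[1.1283 -0.1614 -0.1811; -0.1614 1.9097 0.3653; -0.1811 0.3653 0.6688]  S=[1.5507 -0.5814 -0.1352; -0.5814 2.4728 0.1318; -0.1352 0.1318 0.8270]  K=[0.7333 0.0824 -0.2214; 0.0069 0.7783 0.0150; 0.0458 0.1240 0.7566]  nu=[-4.0565, -4.3969, 1.5075]  x^+=[-2.8957, -0.6987, 0.6816]  P^+=[0.2683 0.0308 0.0042; 0.0308 0.4146 0.0608; 0.0042 0.0608 0.1454]
step 2: x^-=[-2.1818, -1.5685, 0.9210]  P^-=[0.4221 0.0113 -0.0472; 0.0113 0.9157 0.1669; -0.0472 0.1669 0.3286]  S=[0.8020 -0.2067 -0.0120; -0.2067 1.4466 0.0409; -0.0120 0.0409 0.4938]  K=[0.5246 0.0644 -0.1770; 0.0064 0.6326 0.0239; 0.0279 0.1045 0.6197]  nu=[1.1611, 4.8139, 1.2812]  x^+=[-1.4891, 1.5150, 2.2503]  P^+=[0.1926 0.0251 0.0001; 0.0251 0.3369 0.0516; 0.0001 0.0516 0.1189]
step 3: x^-=[-1.3066, 1.2726, 2.7472]  P^-=[0.3678 0.0082 -0.0396; 0.0082 0.8042 0.1388; -0.0396 0.1388 0.2952]  S=[0.7490 -0.1907 -0.0028; -0.1907 1.3353 0.0276; -0.0028 0.0276 0.4639]  K=[0.4915 0.0577 -0.1675; 0.0009 0.6015 0.0190; 0.0257 0.0977 0.5973]  nu=[-2.0560, 1.1729, -1.8597]  x^+=[-1.9377, 1.9409, 1.6980]  P^+=[0.1803 0.0221 -0.0004; 0.0221 0.3205 0.0481; -0.0004 0.0481 0.1143]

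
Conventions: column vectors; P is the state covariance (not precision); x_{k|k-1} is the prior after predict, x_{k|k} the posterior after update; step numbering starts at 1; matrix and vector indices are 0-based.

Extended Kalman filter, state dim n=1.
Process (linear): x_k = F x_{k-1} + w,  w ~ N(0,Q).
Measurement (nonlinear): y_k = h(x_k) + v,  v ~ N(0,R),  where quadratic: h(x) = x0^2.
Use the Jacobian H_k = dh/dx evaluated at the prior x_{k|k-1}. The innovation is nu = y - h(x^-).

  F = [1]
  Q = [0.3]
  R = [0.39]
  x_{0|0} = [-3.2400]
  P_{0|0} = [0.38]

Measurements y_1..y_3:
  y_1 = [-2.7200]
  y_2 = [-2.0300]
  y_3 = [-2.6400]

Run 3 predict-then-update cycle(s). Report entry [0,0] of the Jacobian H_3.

step 1: x^-=[-3.2400]  P^-=[0.6800]  H_jac=[-6.4800]  S=[28.9435]  K=[-0.1522]  nu=[-13.2176]  x^+=[-1.2277]  P^+=[0.0092]
step 2: x^-=[-1.2277]  P^-=[0.3092]  H_jac=[-2.4555]  S=[2.2540]  K=[-0.3368]  nu=[-3.5373]  x^+=[-0.0364]  P^+=[0.0535]
step 3: x^-=[-0.0364]  P^-=[0.3535]  H_jac=[-0.0728]  S=[0.3919]  K=[-0.0657]  nu=[-2.6413]  x^+=[0.1370]  P^+=[0.3518]

H_jac[0,0] = -0.0728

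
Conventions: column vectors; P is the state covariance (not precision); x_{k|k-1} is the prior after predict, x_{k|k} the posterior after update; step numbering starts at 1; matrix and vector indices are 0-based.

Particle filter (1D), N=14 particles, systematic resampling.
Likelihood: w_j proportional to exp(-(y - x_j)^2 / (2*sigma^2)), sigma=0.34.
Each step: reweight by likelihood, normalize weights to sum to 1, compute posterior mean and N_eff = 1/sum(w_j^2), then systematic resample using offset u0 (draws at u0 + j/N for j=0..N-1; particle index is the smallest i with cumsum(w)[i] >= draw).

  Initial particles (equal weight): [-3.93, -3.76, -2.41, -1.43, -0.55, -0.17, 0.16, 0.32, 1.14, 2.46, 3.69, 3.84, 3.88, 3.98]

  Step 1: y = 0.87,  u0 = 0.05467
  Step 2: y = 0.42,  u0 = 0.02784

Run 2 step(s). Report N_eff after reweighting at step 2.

N_eff = 7.0751

step 1: w=[0.0000, 0.0000, 0.0000, 0.0000, 0.0001, 0.0083, 0.1007, 0.2408, 0.6501, 0.0000, 0.0000, 0.0000, 0.0000, 0.0000]  mean=0.8328  Neff=2.0376  idx=[6, 7, 7, 7, 7, 8, 8, 8, 8, 8, 8, 8, 8, 8]
step 2: w=[0.1349, 0.1731, 0.1731, 0.1731, 0.1731, 0.0192, 0.0192, 0.0192, 0.0192, 0.0192, 0.0192, 0.0192, 0.0192, 0.0192]  mean=0.4401  Neff=7.0751  idx=[0, 0, 1, 1, 2, 2, 2, 3, 3, 4, 4, 4, 8, 11]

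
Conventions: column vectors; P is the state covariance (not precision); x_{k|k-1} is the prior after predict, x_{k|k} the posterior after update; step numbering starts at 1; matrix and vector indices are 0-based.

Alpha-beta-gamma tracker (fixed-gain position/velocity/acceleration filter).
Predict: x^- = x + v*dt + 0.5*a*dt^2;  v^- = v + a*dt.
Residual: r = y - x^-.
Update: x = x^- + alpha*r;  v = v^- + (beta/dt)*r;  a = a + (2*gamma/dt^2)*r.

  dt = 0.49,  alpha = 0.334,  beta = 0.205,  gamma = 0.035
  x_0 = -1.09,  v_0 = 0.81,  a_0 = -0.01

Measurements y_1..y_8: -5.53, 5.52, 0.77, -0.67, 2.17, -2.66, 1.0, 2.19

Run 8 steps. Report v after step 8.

step 1: x_pred=-0.6943  r=-4.8357  x^+=-2.3094  v^+=-1.2180  a^+=-1.4198
step 2: x_pred=-3.0767  r=8.5967  x^+=-0.2054  v^+=1.6829  a^+=1.0865
step 3: x_pred=0.7496  r=0.0204  x^+=0.7564  v^+=2.2238  a^+=1.0924
step 4: x_pred=1.9772  r=-2.6472  x^+=1.0931  v^+=1.6515  a^+=0.3206
step 5: x_pred=1.9408  r=0.2292  x^+=2.0174  v^+=1.9045  a^+=0.3875
step 6: x_pred=2.9971  r=-5.6571  x^+=1.1076  v^+=-0.2723  a^+=-1.2618
step 7: x_pred=0.8227  r=0.1773  x^+=0.8819  v^+=-0.8165  a^+=-1.2101
step 8: x_pred=0.3366  r=1.8534  x^+=0.9556  v^+=-0.6340  a^+=-0.6698

v_post = -0.6340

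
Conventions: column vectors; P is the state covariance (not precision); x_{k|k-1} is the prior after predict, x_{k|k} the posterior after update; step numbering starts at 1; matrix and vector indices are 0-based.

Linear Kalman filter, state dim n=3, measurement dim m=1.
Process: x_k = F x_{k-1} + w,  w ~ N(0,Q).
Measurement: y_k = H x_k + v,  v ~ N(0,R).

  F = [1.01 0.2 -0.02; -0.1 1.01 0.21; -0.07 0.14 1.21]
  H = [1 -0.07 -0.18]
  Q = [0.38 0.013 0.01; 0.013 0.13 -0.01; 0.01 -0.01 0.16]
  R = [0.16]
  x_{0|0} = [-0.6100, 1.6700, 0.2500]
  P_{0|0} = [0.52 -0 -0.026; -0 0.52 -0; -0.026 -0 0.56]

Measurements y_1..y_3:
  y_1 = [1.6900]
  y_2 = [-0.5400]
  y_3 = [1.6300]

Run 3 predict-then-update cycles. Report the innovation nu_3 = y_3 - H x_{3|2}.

step 1: x^-=[-0.2871, 1.8002, 0.5790]  P^-=[0.9325 0.0576 -0.0576; 0.0576 0.6914 0.2130; -0.0576 0.2130 0.9970]  S=[1.1462]  K=[0.8191; -0.0254; -0.2198]  nu=[2.2073]  x^+=[1.5209, 1.7441, 0.0938]  P^+=[0.1635 0.0815 0.1488; 0.0815 0.6907 0.2066; 0.1488 0.2066 0.9417]
step 2: x^-=[1.8830, 1.6291, 0.2512]  P^-=[0.6001 0.2499 0.2368; 0.2499 0.9427 0.5595; 0.2368 0.5595 1.5962]  S=[0.7103]  K=[0.7602; 0.1171; -0.1262]  nu=[-2.2637]  x^+=[0.1621, 1.3640, 0.5370]  P^+=[0.1896 0.1867 0.3050; 0.1867 0.9329 0.5700; 0.3050 0.5700 1.5849]
step 3: x^-=[0.4258, 1.4742, 0.8294]  P^-=[0.6699 0.4400 0.5176; 0.4400 1.3448 1.1822; 0.5176 1.1822 2.6375]  S=[0.7038]  K=[0.7757; 0.1891; -0.0566]  nu=[1.4567]  x^+=[1.5557, 1.7498, 0.7469]  P^+=[0.2464 0.3368 0.5486; 0.3368 1.3196 1.1897; 0.5486 1.1897 2.6352]

innov = [1.4567]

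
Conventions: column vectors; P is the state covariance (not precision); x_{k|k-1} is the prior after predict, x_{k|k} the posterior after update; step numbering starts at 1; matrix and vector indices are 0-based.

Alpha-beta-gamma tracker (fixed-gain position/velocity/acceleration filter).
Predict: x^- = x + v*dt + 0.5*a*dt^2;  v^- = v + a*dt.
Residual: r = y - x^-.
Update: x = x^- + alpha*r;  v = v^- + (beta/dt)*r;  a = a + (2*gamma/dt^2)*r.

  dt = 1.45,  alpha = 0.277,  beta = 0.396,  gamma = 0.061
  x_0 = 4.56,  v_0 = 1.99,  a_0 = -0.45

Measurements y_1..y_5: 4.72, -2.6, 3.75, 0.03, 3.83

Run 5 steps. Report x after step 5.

step 1: x_pred=6.9724  r=-2.2524  x^+=6.3485  v^+=0.7224  a^+=-0.5807
step 2: x_pred=6.7855  r=-9.3855  x^+=4.1857  v^+=-2.6829  a^+=-1.1253
step 3: x_pred=-0.8874  r=4.6374  x^+=0.3971  v^+=-3.0481  a^+=-0.8562
step 4: x_pred=-4.9226  r=4.9526  x^+=-3.5508  v^+=-2.9370  a^+=-0.5688
step 5: x_pred=-8.4073  r=12.2373  x^+=-5.0176  v^+=-0.4197  a^+=0.1413

x_post = -5.0176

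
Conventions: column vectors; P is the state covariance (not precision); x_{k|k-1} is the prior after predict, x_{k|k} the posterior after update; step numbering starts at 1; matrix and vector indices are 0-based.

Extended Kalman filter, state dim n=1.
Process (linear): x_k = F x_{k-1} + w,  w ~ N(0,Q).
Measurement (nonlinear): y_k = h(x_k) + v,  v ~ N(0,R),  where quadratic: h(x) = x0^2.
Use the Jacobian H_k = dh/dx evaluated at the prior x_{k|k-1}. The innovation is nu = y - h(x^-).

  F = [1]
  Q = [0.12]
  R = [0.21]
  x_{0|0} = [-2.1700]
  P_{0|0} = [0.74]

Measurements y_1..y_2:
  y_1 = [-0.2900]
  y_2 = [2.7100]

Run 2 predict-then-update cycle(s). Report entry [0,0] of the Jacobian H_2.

step 1: x^-=[-2.1700]  P^-=[0.8600]  H_jac=[-4.3400]  S=[16.4086]  K=[-0.2275]  nu=[-4.9989]  x^+=[-1.0329]  P^+=[0.0110]
step 2: x^-=[-1.0329]  P^-=[0.1310]  H_jac=[-2.0658]  S=[0.7691]  K=[-0.3519]  nu=[1.6431]  x^+=[-1.6111]  P^+=[0.0358]

H_jac[0,0] = -2.0658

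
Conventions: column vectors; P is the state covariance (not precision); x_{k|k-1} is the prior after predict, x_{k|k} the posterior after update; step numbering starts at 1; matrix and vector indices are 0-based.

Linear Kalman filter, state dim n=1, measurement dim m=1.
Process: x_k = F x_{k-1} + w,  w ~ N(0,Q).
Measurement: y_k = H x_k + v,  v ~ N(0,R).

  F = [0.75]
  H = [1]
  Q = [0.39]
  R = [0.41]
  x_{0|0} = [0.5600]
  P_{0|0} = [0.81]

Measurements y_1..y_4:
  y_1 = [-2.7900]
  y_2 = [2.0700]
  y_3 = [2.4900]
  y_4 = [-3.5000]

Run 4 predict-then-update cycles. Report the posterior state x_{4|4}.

x_post = [-1.4263]

step 1: x^-=[0.4200]  P^-=[0.8456]  S=[1.2556]  K=[0.6735]  nu=[-3.2100]  x^+=[-1.7418]  P^+=[0.2761]
step 2: x^-=[-1.3064]  P^-=[0.5453]  S=[0.9553]  K=[0.5708]  nu=[3.3764]  x^+=[0.6209]  P^+=[0.2340]
step 3: x^-=[0.4657]  P^-=[0.5216]  S=[0.9316]  K=[0.5599]  nu=[2.0243]  x^+=[1.5991]  P^+=[0.2296]
step 4: x^-=[1.1994]  P^-=[0.5191]  S=[0.9291]  K=[0.5587]  nu=[-4.6994]  x^+=[-1.4263]  P^+=[0.2291]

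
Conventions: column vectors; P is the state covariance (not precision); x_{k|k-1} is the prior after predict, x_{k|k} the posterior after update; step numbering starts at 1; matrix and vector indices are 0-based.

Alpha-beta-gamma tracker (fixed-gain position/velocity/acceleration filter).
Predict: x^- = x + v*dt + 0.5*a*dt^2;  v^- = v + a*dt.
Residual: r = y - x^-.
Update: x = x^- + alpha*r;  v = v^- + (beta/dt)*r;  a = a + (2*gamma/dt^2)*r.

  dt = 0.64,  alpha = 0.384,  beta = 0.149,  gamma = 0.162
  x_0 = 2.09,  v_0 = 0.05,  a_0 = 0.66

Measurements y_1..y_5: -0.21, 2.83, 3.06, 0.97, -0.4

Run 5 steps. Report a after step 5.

step 1: x_pred=2.2572  r=-2.4672  x^+=1.3098  v^+=-0.1020  a^+=-1.2916
step 2: x_pred=0.9800  r=1.8500  x^+=1.6904  v^+=-0.4979  a^+=0.1718
step 3: x_pred=1.4069  r=1.6531  x^+=2.0417  v^+=-0.0031  a^+=1.4794
step 4: x_pred=2.3427  r=-1.3727  x^+=1.8156  v^+=0.6242  a^+=0.3936
step 5: x_pred=2.2957  r=-2.6957  x^+=1.2605  v^+=0.2485  a^+=-1.7388

a_post = -1.7388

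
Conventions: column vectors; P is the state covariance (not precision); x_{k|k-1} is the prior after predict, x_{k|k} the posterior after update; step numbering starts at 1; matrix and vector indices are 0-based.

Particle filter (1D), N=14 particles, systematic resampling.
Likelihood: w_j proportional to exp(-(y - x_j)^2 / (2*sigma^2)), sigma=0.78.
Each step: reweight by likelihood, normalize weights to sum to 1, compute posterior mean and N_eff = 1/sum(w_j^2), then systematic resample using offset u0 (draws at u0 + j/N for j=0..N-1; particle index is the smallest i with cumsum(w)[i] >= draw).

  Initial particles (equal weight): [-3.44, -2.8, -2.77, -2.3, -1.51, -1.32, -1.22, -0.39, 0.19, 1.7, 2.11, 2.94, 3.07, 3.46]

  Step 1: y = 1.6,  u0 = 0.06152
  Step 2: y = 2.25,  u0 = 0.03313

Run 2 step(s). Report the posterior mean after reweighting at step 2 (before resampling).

step 1: w=[0.0000, 0.0000, 0.0000, 0.0000, 0.0001, 0.0004, 0.0006, 0.0155, 0.0783, 0.3980, 0.3240, 0.0917, 0.0679, 0.0234]  mean=1.9270  Neff=3.5291  idx=[8, 9, 9, 9, 9, 9, 9, 10, 10, 10, 10, 11, 12, 13]
step 2: w=[0.0030, 0.0765, 0.0765, 0.0765, 0.0765, 0.0765, 0.0765, 0.0965, 0.0965, 0.0965, 0.0965, 0.0663, 0.0564, 0.0294]  mean=2.0651  Neff=12.3776  idx=[1, 2, 3, 4, 5, 6, 6, 7, 8, 9, 9, 10, 11, 12]

post_mean = 2.0651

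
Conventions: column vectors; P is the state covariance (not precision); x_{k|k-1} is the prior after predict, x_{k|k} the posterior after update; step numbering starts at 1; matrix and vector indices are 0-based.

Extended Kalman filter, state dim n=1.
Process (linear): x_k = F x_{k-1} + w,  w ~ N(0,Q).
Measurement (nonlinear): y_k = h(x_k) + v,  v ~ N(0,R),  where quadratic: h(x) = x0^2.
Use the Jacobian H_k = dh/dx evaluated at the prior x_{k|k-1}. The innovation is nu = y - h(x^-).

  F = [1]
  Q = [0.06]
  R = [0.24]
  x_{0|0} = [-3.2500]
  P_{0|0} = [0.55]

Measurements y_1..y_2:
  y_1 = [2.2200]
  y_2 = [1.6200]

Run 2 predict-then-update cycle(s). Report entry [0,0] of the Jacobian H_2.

step 1: x^-=[-3.2500]  P^-=[0.6100]  H_jac=[-6.5000]  S=[26.0125]  K=[-0.1524]  nu=[-8.3425]  x^+=[-1.9784]  P^+=[0.0056]
step 2: x^-=[-1.9784]  P^-=[0.0656]  H_jac=[-3.9568]  S=[1.2675]  K=[-0.2049]  nu=[-2.2940]  x^+=[-1.5084]  P^+=[0.0124]

H_jac[0,0] = -3.9568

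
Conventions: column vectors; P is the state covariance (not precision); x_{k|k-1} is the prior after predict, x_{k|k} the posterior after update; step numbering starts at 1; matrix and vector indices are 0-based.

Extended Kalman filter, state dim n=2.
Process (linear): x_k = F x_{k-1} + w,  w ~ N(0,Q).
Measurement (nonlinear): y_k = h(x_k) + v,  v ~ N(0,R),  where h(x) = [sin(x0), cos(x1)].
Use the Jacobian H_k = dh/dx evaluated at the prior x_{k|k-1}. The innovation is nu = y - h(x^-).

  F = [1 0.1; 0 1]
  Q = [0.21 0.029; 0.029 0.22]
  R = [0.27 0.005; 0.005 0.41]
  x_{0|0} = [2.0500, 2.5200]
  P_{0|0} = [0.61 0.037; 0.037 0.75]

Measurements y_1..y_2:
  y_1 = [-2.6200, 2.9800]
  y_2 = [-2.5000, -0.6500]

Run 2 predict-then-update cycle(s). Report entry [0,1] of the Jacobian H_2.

step 1: x^-=[2.3020, 2.5200]  P^-=[0.8349 0.1410; 0.1410 0.9700]  H_jac=[-0.6678 0.0000; 0.0000 -0.5823]  S=[0.6423 0.0598; 0.0598 0.7389]  K=[-0.8642 -0.0411; -0.0760 -0.7583]  nu=[-3.3644, 3.7930]  x^+=[5.0534, -0.1005]  P^+=[0.3497 0.0364; 0.0364 0.5345]
step 2: x^-=[5.0433, -0.1005]  P^-=[0.5723 0.1188; 0.1188 0.7545]  H_jac=[0.3249 0.0000; 0.0000 0.1004]  S=[0.3304 0.0089; 0.0089 0.4176]  K=[0.5624 0.0166; 0.1121 0.1790]  nu=[-1.5543, -1.6449]  x^+=[4.1419, -0.5691]  P^+=[0.4676 0.0959; 0.0959 0.7366]

H_jac[0,1] = 0.0000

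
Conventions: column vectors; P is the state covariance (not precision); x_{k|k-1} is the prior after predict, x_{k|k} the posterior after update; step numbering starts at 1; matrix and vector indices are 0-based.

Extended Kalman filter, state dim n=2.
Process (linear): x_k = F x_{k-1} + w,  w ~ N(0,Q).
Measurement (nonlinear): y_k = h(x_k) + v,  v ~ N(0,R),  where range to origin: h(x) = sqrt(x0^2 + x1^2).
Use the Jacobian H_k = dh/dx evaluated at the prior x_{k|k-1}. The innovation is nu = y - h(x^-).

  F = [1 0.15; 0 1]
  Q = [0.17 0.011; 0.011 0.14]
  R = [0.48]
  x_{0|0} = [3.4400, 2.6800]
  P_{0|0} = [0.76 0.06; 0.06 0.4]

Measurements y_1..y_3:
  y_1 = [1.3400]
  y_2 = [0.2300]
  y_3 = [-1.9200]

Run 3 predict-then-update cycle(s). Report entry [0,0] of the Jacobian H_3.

step 1: x^-=[3.8420, 2.6800]  P^-=[0.9570 0.1310; 0.1310 0.5400]  H_jac=[0.8202 0.5721]  S=[1.4234]  K=[0.6041; 0.2925]  nu=[-3.3444]  x^+=[1.8218, 1.7017]  P^+=[0.4376 -0.1205; -0.1205 0.4182]
step 2: x^-=[2.0770, 1.7017]  P^-=[0.5808 -0.0468; -0.0468 0.5582]  H_jac=[0.7735 0.6338]  S=[1.0059]  K=[0.4172; 0.3157]  nu=[-2.4551]  x^+=[1.0528, 0.9266]  P^+=[0.4058 -0.1793; -0.1793 0.4579]
step 3: x^-=[1.1918, 0.9266]  P^-=[0.5323 -0.0996; -0.0996 0.5979]  H_jac=[0.7895 0.6138]  S=[0.9405]  K=[0.3818; 0.3066]  nu=[-3.4296]  x^+=[-0.1177, -0.1251]  P^+=[0.3952 -0.2097; -0.2097 0.5095]

H_jac[0,0] = 0.7895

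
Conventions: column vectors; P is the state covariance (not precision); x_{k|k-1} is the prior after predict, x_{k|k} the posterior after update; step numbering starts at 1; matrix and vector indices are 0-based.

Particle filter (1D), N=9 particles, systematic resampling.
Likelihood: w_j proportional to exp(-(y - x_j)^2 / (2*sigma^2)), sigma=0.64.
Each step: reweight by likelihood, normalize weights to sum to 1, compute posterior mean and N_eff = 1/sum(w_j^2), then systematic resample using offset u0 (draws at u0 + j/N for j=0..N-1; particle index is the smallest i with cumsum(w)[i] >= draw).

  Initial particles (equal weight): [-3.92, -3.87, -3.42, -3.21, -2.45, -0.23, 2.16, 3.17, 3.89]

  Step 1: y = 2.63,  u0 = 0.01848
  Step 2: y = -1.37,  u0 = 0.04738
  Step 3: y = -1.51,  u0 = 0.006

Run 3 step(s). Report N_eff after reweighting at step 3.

step 1: w=[0.0000, 0.0000, 0.0000, 0.0000, 0.0000, 0.0000, 0.4748, 0.4356, 0.0895]  mean=2.7548  Neff=2.3628  idx=[6, 6, 6, 6, 6, 7, 7, 7, 7]
step 2: w=[0.2000, 0.2000, 0.2000, 0.2000, 0.2000, 0.0000, 0.0000, 0.0000, 0.0000]  mean=2.1600  Neff=5.0004  idx=[0, 0, 1, 1, 2, 3, 3, 4, 4]
step 3: w=[0.1111, 0.1111, 0.1111, 0.1111, 0.1111, 0.1111, 0.1111, 0.1111, 0.1111]  mean=2.1600  Neff=9.0000  idx=[0, 1, 2, 3, 4, 5, 6, 7, 8]

N_eff = 9.0000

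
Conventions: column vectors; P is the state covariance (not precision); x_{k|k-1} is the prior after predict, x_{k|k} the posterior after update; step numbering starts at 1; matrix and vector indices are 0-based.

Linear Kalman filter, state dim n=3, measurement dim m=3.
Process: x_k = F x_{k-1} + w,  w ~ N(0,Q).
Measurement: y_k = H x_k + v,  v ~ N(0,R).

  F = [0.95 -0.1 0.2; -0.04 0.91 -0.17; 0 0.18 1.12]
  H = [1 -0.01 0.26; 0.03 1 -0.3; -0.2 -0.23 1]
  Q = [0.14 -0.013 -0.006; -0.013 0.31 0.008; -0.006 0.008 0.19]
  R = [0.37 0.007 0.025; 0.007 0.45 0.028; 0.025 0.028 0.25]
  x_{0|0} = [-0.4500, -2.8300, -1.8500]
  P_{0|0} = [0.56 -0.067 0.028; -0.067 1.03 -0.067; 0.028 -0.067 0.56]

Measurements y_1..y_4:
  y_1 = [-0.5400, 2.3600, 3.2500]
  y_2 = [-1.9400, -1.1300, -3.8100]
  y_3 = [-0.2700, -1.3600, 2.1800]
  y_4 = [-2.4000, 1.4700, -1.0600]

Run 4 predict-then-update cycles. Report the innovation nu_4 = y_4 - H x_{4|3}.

step 1: x^-=[-0.5145, -2.2428, -2.5814]  P^-=[0.7042 -0.2233 0.1243; -0.2233 1.2060 0.0031; 0.1243 0.0031 0.8988]  S=[1.2041 -0.3128 0.2892; -0.3128 1.7201 -0.4626; 0.2892 -0.4626 1.1691]  K=[0.6332 -0.0651 -0.1526; -0.0315 0.7165 0.0949; 0.1379 0.0716 0.7412]  nu=[0.6232, 3.8438, 5.2127]  x^+=[-1.1655, 0.9861, 1.6431]  P^+=[0.2261 -0.0318 0.0138; -0.0318 0.3618 0.1198; 0.0138 0.1198 0.2211]
step 2: x^-=[-0.8772, 0.6647, 2.0178]  P^-=[0.3630 -0.0681 0.0371; -0.0681 0.5818 0.1432; 0.0371 0.1432 0.5273]  S=[0.7886 -0.0703 0.1316; -0.0703 0.9888 -0.0956; 0.1316 -0.0956 0.7356]  K=[0.4894 -0.0460 -0.1204; -0.0150 0.5520 0.1058; 0.1160 0.0570 0.6486]  nu=[-1.5808, -1.1630, -5.8504]  x^+=[-0.8927, -0.5725, -2.0266]  P^+=[0.1748 -0.0227 0.0106; -0.0227 0.2825 0.1020; 0.0106 0.1020 0.1922]
step 3: x^-=[-1.1962, -0.1407, -2.3728]  P^-=[0.3125 -0.0531 0.0316; -0.0531 0.5200 0.1182; 0.0316 0.1182 0.4814]  S=[0.7320 -0.0576 0.1227; -0.0576 0.9390 -0.0977; 0.1227 -0.0977 0.6995]  K=[0.4545 -0.0404 -0.1121; -0.0113 0.5229 0.0882; 0.1110 0.0451 0.6271]  nu=[1.5417, -1.8952, 4.2812]  x^+=[-0.8987, -0.7716, 0.3976]  P^+=[0.1623 -0.0200 0.0101; -0.0200 0.2664 0.0937; 0.0101 0.0937 0.1844]
step 4: x^-=[-0.6971, -0.7338, 0.3064]  P^-=[0.3004 -0.0501 0.0307; -0.0501 0.5088 0.1088; 0.0307 0.1088 0.4677]  S=[0.7184 -0.0560 0.1206; -0.0560 0.9323 -0.1017; 0.1206 -0.1017 0.6897]  K=[0.4452 -0.0392 -0.1095; -0.0107 0.5173 0.0808; 0.1096 0.0414 0.6199]  nu=[-1.7900, 2.3167, -1.6746]  x^+=[-1.4013, 0.3484, -0.8319]  P^+=[0.1589 -0.0193 0.0100; -0.0193 0.2628 0.0910; 0.0100 0.0910 0.1818]

innov = [-1.7900, 2.3167, -1.6746]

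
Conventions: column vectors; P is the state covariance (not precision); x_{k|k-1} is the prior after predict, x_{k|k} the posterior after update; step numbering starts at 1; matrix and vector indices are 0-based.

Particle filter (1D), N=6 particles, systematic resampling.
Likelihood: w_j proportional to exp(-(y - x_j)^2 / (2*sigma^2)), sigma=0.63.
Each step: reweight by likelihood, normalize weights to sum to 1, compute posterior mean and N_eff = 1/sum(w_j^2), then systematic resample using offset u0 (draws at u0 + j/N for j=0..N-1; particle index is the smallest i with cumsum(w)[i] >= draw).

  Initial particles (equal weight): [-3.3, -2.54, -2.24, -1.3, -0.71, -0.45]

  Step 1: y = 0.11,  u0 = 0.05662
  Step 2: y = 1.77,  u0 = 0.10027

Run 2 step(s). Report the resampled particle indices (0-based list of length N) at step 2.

resampled_idx = [2, 3, 4, 4, 5, 5]

step 1: w=[0.0000, 0.0001, 0.0008, 0.0689, 0.3617, 0.5684]  mean=-0.6043  Neff=2.1801  idx=[3, 4, 4, 5, 5, 5]
step 2: w=[0.0010, 0.0625, 0.0625, 0.2913, 0.2913, 0.2913]  mean=-0.4834  Neff=3.8104  idx=[2, 3, 4, 4, 5, 5]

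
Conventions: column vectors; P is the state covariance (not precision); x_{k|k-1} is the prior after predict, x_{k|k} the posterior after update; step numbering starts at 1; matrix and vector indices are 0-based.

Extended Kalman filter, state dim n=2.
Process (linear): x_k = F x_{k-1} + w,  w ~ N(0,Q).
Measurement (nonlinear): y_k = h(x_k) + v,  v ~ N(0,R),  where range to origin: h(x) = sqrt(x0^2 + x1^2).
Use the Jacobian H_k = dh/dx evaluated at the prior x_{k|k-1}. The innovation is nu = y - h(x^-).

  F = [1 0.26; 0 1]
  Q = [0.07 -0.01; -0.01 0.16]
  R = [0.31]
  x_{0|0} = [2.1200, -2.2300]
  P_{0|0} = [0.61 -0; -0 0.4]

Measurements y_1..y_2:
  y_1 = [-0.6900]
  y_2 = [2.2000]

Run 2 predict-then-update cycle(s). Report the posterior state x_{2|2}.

x_post = [-0.4591, -1.5932]

step 1: x^-=[1.5402, -2.2300]  P^-=[0.7070 0.0940; 0.0940 0.5600]  H_jac=[0.5683 -0.8228]  S=[0.8296]  K=[0.3911; -0.4910]  nu=[-3.4002]  x^+=[0.2103, -0.5604]  P^+=[0.5801 0.2533; 0.2533 0.3600]
step 2: x^-=[0.0646, -0.5604]  P^-=[0.8062 0.3369; 0.3369 0.5200]  H_jac=[0.1146 -0.9934]  S=[0.7570]  K=[-0.3201; -0.6313]  nu=[1.6359]  x^+=[-0.4591, -1.5932]  P^+=[0.7286 0.1839; 0.1839 0.2182]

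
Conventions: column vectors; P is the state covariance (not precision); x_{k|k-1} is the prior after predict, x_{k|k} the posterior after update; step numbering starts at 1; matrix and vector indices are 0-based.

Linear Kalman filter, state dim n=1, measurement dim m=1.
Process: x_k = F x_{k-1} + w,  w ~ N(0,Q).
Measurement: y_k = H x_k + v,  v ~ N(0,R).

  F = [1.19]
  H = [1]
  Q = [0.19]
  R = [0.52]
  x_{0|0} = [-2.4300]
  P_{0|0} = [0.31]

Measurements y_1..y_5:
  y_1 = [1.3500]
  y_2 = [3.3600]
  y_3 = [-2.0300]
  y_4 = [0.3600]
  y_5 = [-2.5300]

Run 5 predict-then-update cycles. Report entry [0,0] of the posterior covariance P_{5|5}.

P_post[0,0] = 0.2737

step 1: x^-=[-2.8917]  P^-=[0.6290]  S=[1.1490]  K=[0.5474]  nu=[4.2417]  x^+=[-0.5697]  P^+=[0.2847]
step 2: x^-=[-0.6779]  P^-=[0.5931]  S=[1.1131]  K=[0.5328]  nu=[4.0379]  x^+=[1.4737]  P^+=[0.2771]
step 3: x^-=[1.7536]  P^-=[0.5824]  S=[1.1024]  K=[0.5283]  nu=[-3.7836]  x^+=[-0.2452]  P^+=[0.2747]
step 4: x^-=[-0.2918]  P^-=[0.5790]  S=[1.0990]  K=[0.5268]  nu=[0.6518]  x^+=[0.0516]  P^+=[0.2740]
step 5: x^-=[0.0614]  P^-=[0.5780]  S=[1.0980]  K=[0.5264]  nu=[-2.5914]  x^+=[-1.3027]  P^+=[0.2737]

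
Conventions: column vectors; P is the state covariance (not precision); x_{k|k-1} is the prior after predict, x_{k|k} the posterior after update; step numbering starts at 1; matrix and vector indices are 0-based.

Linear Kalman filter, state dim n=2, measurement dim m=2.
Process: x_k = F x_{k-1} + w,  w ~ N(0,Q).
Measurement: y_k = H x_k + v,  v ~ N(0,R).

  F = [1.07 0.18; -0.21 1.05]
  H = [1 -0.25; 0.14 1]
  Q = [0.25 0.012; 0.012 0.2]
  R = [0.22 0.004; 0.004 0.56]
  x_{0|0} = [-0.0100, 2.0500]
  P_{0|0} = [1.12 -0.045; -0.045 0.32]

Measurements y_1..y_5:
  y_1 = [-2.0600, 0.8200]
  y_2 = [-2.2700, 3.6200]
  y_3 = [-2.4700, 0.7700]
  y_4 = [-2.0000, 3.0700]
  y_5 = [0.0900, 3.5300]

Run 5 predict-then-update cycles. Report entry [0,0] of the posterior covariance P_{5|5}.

P_post[0,0] = 0.1548

step 1: x^-=[0.3583, 2.1546]  P^-=[1.5253 -0.2280; -0.2280 0.6220]  S=[1.8982 -0.1580; -0.1580 1.1481]  K=[0.8422 0.1033; -0.1611 0.4918]  nu=[-1.8797, -1.3848]  x^+=[-1.3678, 1.7764]  P^+=[0.1942 0.0340; 0.0340 0.2700]
step 2: x^-=[-1.1437, 2.1524]  P^-=[0.4942 0.0563; 0.0563 0.4912]  S=[0.7167 0.0047; 0.0047 1.0767]  K=[0.6691 0.1136; -0.0958 0.4640]  nu=[-0.5881, 1.6277]  x^+=[-1.3523, 2.9640]  P^+=[0.1587 0.0441; 0.0441 0.2533]
step 3: x^-=[-0.9135, 3.3962]  P^-=[0.4569 0.0721; 0.0721 0.4668]  S=[0.6700 0.0208; 0.0208 1.0559]  K=[0.6514 0.1160; -0.0807 0.4532]  nu=[-0.7075, -2.4983]  x^+=[-1.6641, 2.3210]  P^+=[0.1552 0.0458; 0.0458 0.2471]
step 4: x^-=[-1.3628, 2.7865]  P^-=[0.4534 0.0736; 0.0736 0.4590]  S=[0.6653 0.0237; 0.0237 1.0485]  K=[0.6497 0.1160; -0.0779 0.4494]  nu=[0.0594, 0.4743]  x^+=[-1.2692, 2.9950]  P^+=[0.1549 0.0459; 0.0459 0.2449]
step 5: x^-=[-0.8189, 3.4113]  P^-=[0.4529 0.0733; 0.0733 0.4566]  S=[0.6648 0.0240; 0.0240 1.0460]  K=[0.6495 0.1158; -0.0776 0.4481]  nu=[1.7617, 0.2334]  x^+=[0.3524, 3.3791]  P^+=[0.1548 0.0458; 0.0458 0.2442]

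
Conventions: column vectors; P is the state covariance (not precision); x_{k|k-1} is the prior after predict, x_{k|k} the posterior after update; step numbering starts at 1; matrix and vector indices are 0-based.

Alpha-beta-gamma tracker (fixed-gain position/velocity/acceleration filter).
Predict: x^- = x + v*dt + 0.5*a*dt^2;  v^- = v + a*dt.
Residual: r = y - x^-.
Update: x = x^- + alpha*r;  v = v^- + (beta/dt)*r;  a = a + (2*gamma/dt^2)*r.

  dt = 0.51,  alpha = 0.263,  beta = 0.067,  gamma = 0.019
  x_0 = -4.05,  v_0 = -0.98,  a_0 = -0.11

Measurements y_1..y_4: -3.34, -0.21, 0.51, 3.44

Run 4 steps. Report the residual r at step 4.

step 1: x_pred=-4.5641  r=1.2241  x^+=-4.2422  v^+=-0.8753  a^+=0.0688
step 2: x_pred=-4.6796  r=4.4696  x^+=-3.5041  v^+=-0.2530  a^+=0.7218
step 3: x_pred=-3.5393  r=4.0493  x^+=-2.4743  v^+=0.6471  a^+=1.3134
step 4: x_pred=-1.9735  r=5.4135  x^+=-0.5497  v^+=2.0281  a^+=2.1043

resid = 5.4135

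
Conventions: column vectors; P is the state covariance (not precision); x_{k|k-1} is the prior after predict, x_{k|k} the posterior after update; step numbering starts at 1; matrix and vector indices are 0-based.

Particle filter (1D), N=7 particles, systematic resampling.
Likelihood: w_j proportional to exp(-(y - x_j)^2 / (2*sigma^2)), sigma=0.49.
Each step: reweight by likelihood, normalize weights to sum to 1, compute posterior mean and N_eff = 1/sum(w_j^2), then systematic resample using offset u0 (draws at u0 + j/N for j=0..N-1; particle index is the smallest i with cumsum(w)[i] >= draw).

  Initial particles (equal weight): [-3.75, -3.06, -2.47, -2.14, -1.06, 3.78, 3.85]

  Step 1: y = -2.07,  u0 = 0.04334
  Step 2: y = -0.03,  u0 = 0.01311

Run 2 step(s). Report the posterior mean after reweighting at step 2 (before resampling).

step 1: w=[0.0014, 0.0663, 0.3659, 0.5054, 0.0610, 0.0000, 0.0000]  mean=-2.2582  Neff=2.5165  idx=[1, 2, 2, 3, 3, 3, 3]
step 2: w=[0.0000, 0.0107, 0.0107, 0.2446, 0.2446, 0.2446, 0.2446]  mean=-2.1471  Neff=4.1734  idx=[2, 3, 4, 4, 5, 5, 6]

post_mean = -2.1471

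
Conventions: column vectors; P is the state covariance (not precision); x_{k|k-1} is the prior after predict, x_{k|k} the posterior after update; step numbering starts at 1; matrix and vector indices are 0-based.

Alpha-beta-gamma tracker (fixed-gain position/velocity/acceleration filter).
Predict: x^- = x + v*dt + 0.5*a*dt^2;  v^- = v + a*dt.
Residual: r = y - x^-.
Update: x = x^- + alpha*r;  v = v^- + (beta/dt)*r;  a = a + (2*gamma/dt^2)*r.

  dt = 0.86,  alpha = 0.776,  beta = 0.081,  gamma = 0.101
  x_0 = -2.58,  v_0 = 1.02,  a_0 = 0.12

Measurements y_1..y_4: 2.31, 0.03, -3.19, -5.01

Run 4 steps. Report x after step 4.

step 1: x_pred=-1.6584  r=3.9684  x^+=1.4211  v^+=1.4970  a^+=1.2039
step 2: x_pred=3.1537  r=-3.1237  x^+=0.7297  v^+=2.2381  a^+=0.3507
step 3: x_pred=2.7841  r=-5.9741  x^+=-1.8518  v^+=1.9770  a^+=-1.2809
step 4: x_pred=-0.6252  r=-4.3848  x^+=-4.0278  v^+=0.4624  a^+=-2.4785

x_post = -4.0278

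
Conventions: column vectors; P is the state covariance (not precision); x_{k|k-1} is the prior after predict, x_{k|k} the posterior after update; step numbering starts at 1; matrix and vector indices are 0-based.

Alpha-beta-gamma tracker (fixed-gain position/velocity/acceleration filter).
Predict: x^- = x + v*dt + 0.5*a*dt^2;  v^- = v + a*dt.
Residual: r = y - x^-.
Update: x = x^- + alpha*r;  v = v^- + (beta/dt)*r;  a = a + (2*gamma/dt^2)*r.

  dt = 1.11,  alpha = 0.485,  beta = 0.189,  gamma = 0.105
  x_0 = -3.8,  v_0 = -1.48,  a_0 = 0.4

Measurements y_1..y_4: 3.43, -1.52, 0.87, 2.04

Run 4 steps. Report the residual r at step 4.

resid = -4.4392

step 1: x_pred=-5.1964  r=8.6264  x^+=-1.0126  v^+=0.4328  a^+=1.8703
step 2: x_pred=0.6200  r=-2.1400  x^+=-0.4179  v^+=2.1445  a^+=1.5055
step 3: x_pred=2.8899  r=-2.0199  x^+=1.9103  v^+=3.4717  a^+=1.1613
step 4: x_pred=6.4792  r=-4.4392  x^+=4.3262  v^+=4.0048  a^+=0.4046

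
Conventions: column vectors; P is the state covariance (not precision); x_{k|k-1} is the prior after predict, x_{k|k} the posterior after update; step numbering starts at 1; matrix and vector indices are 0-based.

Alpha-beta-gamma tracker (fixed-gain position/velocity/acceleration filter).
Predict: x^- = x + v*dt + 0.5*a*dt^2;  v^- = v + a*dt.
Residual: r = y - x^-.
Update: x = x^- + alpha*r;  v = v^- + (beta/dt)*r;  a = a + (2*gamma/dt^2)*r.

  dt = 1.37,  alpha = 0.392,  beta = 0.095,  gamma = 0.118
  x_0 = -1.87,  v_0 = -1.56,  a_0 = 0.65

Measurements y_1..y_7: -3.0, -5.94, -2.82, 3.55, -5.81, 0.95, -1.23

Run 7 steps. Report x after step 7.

x_post = 3.1652

step 1: x_pred=-3.3972  r=0.3972  x^+=-3.2415  v^+=-0.6420  a^+=0.6999
step 2: x_pred=-3.4641  r=-2.4759  x^+=-4.4347  v^+=0.1453  a^+=0.3886
step 3: x_pred=-3.8709  r=1.0509  x^+=-3.4590  v^+=0.7506  a^+=0.5208
step 4: x_pred=-1.9419  r=5.4919  x^+=0.2109  v^+=1.8449  a^+=1.2113
step 5: x_pred=3.8751  r=-9.6851  x^+=0.0786  v^+=2.8328  a^+=-0.0065
step 6: x_pred=3.9534  r=-3.0034  x^+=2.7761  v^+=2.6156  a^+=-0.3841
step 7: x_pred=5.9990  r=-7.2290  x^+=3.1652  v^+=1.5881  a^+=-1.2931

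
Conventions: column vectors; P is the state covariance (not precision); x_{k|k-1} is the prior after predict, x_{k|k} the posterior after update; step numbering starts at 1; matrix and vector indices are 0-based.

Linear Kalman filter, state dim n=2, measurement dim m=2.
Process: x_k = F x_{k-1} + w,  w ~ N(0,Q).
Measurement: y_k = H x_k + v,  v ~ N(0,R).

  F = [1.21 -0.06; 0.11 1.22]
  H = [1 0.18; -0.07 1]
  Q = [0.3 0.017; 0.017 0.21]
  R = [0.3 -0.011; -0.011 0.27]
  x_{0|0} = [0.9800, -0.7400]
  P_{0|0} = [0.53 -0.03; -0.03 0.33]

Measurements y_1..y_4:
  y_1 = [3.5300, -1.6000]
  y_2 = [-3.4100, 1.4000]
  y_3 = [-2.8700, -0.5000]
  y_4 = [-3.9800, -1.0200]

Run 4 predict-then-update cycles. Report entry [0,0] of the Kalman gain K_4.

K[0,0] = 0.6580

step 1: x^-=[1.2302, -0.7950]  P^-=[1.0815 0.0193; 0.0193 0.6995]  S=[1.4111 0.0583; 0.0583 0.9721]  K=[0.7732 -0.1044; 0.0734 0.7138]  nu=[2.4429, -0.7189]  x^+=[3.1941, -1.1287]  P^+=[0.2367 -0.0201; -0.0201 0.1905]
step 2: x^-=[3.9325, -1.0257]  P^-=[0.6502 0.0050; 0.0050 0.4910]  S=[0.9679 0.0368; 0.0368 0.7635]  K=[0.6759 -0.0856; 0.0722 0.6392]  nu=[-7.1579, 2.7010]  x^+=[-1.1371, 0.1841]  P^+=[0.2066 -0.0161; -0.0161 0.1707]
step 3: x^-=[-1.3870, 0.0995]  P^-=[0.6055 0.0084; 0.0084 0.4622]  S=[0.9234 0.0381; 0.0381 0.7340]  K=[0.6606 -0.0806; 0.0734 0.6251]  nu=[-1.5009, -0.6966]  x^+=[-2.3223, -0.4461]  P^+=[0.2018 -0.0149; -0.0149 0.1669]
step 4: x^-=[-2.7833, -0.7997]  P^-=[0.5982 0.0097; 0.0097 0.4569]  S=[0.9165 0.0390; 0.0390 0.7285]  K=[0.6580 -0.0793; 0.0739 0.6223]  nu=[-1.0528, -0.4152]  x^+=[-3.4430, -1.1358]  P^+=[0.2009 -0.0146; -0.0146 0.1662]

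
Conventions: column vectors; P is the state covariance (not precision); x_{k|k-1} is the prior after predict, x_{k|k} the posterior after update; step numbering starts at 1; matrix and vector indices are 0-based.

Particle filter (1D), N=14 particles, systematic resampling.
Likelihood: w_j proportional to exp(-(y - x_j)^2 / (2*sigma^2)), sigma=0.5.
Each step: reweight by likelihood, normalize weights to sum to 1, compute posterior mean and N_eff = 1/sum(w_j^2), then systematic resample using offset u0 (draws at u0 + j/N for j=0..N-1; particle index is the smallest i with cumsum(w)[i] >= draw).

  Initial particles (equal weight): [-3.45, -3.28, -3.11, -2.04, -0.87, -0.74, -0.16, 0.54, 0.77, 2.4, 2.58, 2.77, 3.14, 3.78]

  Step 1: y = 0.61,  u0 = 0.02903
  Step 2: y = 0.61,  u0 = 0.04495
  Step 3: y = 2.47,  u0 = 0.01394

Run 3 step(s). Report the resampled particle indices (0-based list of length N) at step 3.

step 1: w=[0.0000, 0.0000, 0.0000, 0.0000, 0.0055, 0.0114, 0.1336, 0.4331, 0.4155, 0.0007, 0.0002, 0.0000, 0.0000, 0.0000]  mean=0.5215  Neff=2.6442  idx=[6, 6, 7, 7, 7, 7, 7, 7, 8, 8, 8, 8, 8, 8]
step 2: w=[0.0249, 0.0249, 0.0808, 0.0808, 0.0808, 0.0808, 0.0808, 0.0808, 0.0775, 0.0775, 0.0775, 0.0775, 0.0775, 0.0775]  mean=0.6121  Neff=13.0710  idx=[1, 2, 3, 4, 5, 6, 7, 8, 9, 9, 10, 11, 12, 13]
step 3: w=[0.0000, 0.0232, 0.0232, 0.0232, 0.0232, 0.0232, 0.0232, 0.1230, 0.1230, 0.1230, 0.1230, 0.1230, 0.1230, 0.1230]  mean=0.7380  Neff=9.1640  idx=[1, 4, 7, 7, 8, 8, 9, 10, 10, 11, 11, 12, 12, 13]

resampled_idx = [1, 4, 7, 7, 8, 8, 9, 10, 10, 11, 11, 12, 12, 13]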